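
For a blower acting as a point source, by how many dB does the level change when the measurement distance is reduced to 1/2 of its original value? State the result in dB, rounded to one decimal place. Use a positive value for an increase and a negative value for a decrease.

A point source loses 6 dB per doubling of distance; generally ΔL = −20·log₁₀(r₂/r₁).
ΔL = −20·log₁₀(0.5) = +6.02 dB.

+6.0 dB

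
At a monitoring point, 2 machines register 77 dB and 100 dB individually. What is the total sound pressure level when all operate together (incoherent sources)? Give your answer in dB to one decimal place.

100.0 dB

Incoherent sources combine by intensity addition: L_total = 10·log₁₀(Σ 10^(L_i/10)).
Σ 10^(L/10) = 10^(77/10) + 10^(100/10) = 1.005e+10.
L_total = 10·log₁₀(1.005e+10) = 100.02 dB.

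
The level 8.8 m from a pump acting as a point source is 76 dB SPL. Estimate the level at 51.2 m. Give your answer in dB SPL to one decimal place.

For a point source, L₂ = L₁ − 20·log₁₀(r₂/r₁).
L₂ = 76 − 20·log₁₀(51.2/8.8) = 76 − 15.296 = 60.70 dB SPL.

60.7 dB SPL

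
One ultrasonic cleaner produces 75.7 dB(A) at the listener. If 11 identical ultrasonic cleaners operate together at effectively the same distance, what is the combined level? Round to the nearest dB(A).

With 11 equal, uncorrelated contributions the intensity is 11× that of one unit, giving a rise of 10·log₁₀ 11.
L_total = 75.7 + 10·log₁₀(11) = 75.7 + 10.414 = 86.11 dB(A).

86 dB(A)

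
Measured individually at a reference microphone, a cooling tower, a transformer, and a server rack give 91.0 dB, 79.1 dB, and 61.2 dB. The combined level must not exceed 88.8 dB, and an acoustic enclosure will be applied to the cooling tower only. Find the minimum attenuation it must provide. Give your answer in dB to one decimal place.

2.7 dB

Everything except the cooling tower sums to 10^(79.1/10) + 10^(61.2/10) = 8.260e+07 in linear terms, 79.17 dB.
The limit corresponds to 10^(88.8/10) = 7.586e+08; subtracting the fixed part leaves 6.760e+08 for the cooling tower, i.e. 88.30 dB.
Required insertion loss = 91.0 − 88.30 = 2.70 dB.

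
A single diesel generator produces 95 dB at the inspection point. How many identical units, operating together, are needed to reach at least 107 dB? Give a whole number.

16

N identical sources give L₁ + 10·log₁₀ N, so require 10·log₁₀ N ≥ 107 − 95 = 12.0 dB.
N ≥ 10^(12.0/10) = 15.849, so N = 16.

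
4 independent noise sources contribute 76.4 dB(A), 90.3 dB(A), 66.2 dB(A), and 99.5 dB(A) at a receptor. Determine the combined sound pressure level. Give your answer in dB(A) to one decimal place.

100.0 dB(A)

For uncorrelated sources the intensities add, so convert each level to linear form, sum, and take 10·log₁₀ of the total.
Σ 10^(L/10) = 10^(76.4/10) + 10^(90.3/10) + 10^(66.2/10) + 10^(99.5/10) = 1.003e+10.
L_total = 10·log₁₀(1.003e+10) = 100.01 dB(A).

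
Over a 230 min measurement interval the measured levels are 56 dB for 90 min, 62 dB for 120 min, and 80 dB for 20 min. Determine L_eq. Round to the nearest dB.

70 dB

Weight each interval's intensity by its duration and average over T = 230 min:
Σ tᵢ·10^(Lᵢ/10) = 90·10^(56/10) + 120·10^(62/10) + 20·10^(80/10) = 2.226e+09.
L_eq = 10·log₁₀(2.226e+09/230) = 69.86 dB.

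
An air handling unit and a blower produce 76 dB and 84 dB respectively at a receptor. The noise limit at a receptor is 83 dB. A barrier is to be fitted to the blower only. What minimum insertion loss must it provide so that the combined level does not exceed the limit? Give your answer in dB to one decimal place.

2.0 dB

The untreated sources together contribute 10^(76/10) = 3.981e+07, i.e. 76.00 dB.
To meet 83 dB overall, the treated blower may contribute at most 10^(83/10) − 3.981e+07 = 1.597e+08, i.e. 82.03 dB.
Required insertion loss = 84 − 82.03 = 1.97 dB.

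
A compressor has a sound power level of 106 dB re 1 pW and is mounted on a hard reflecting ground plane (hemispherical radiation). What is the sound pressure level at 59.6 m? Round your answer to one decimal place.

The power spreads over a hemisphere of area 2π·r², so L_p = L_w − 10·log₁₀(2π·r²).
2π·r² = 2.232e+04 m², 10·log₁₀ of that is 43.487 dB.
L_p = 106 − 43.487 = 62.51 dB.

62.5 dB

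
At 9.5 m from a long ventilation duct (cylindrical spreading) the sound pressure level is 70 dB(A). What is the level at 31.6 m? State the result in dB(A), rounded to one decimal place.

64.8 dB(A)

For a line source, L₂ = L₁ − 10·log₁₀(r₂/r₁).
L₂ = 70 − 10·log₁₀(31.6/9.5) = 70 − 5.220 = 64.78 dB(A).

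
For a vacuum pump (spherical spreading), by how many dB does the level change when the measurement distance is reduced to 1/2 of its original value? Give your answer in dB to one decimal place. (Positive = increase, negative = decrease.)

With spherical spreading the level changes by −20·log₁₀(r₂/r₁).
ΔL = −20·log₁₀(0.5) = +6.02 dB.

+6.0 dB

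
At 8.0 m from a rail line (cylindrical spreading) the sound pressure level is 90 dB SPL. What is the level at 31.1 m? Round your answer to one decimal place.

84.1 dB SPL

Cylindrical spreading from a line source gives a 10·log₁₀(r₂/r₁) drop.
L₂ = 90 − 10·log₁₀(31.1/8.0) = 90 − 5.897 = 84.10 dB SPL.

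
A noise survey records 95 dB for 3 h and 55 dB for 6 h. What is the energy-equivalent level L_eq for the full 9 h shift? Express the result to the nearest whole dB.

90 dB

Weight each interval's intensity by its duration and average over T = 9 h:
Σ tᵢ·10^(Lᵢ/10) = 3·10^(95/10) + 6·10^(55/10) = 9.489e+09.
L_eq = 10·log₁₀(9.489e+09/9) = 90.23 dB.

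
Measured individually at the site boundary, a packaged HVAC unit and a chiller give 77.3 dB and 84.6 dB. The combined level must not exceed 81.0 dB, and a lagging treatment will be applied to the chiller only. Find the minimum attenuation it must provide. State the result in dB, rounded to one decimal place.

6.0 dB

Fixed contribution from the other source: Σ 10^(L/10) = 10^(77.3/10) = 5.370e+07 (77.30 dB).
The limit corresponds to 10^(81.0/10) = 1.259e+08; subtracting the fixed part leaves 7.219e+07 for the chiller, i.e. 78.58 dB.
So the chiller must be reduced from 84.6 to 78.58 dB: IL = 6.02 dB.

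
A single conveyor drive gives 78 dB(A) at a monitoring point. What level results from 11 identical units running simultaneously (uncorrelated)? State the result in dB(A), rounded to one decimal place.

88.4 dB(A)

With 11 equal, uncorrelated contributions the intensity is 11× that of one unit, giving a rise of 10·log₁₀ 11.
L_total = 78 + 10·log₁₀(11) = 78 + 10.414 = 88.41 dB(A).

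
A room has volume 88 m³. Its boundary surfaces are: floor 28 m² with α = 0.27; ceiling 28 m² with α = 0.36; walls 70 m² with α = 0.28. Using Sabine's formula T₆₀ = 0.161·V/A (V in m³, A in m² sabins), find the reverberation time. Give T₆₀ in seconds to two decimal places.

A = Σ Sᵢαᵢ = 28·0.27 + 28·0.36 + 70·0.28 = 37.24 m².
T₆₀ = 0.161 × 88 / 37.24 = 0.380 s.

0.38 s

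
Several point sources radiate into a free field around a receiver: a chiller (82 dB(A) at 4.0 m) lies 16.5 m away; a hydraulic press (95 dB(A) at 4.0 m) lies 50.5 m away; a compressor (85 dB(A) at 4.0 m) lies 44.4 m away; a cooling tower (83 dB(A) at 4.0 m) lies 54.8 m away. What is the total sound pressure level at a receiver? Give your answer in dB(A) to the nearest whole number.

75 dB(A)

First find each source's level at the receiver (point-source: −20·log₁₀(r/r_ref)), then combine on an intensity basis.
chiller: 82 − 20·log₁₀(16.5/4.0) = 82 − 12.31 = 69.69 dB(A).
hydraulic press: 95 − 20·log₁₀(50.5/4.0) = 95 − 22.02 = 72.98 dB(A).
compressor: 85 − 20·log₁₀(44.4/4.0) = 85 − 20.91 = 64.09 dB(A).
cooling tower: 83 − 20·log₁₀(54.8/4.0) = 83 − 22.73 = 60.27 dB(A).
Σ 10^(L/10) = 3.278e+07 → L_total = 10·log₁₀(3.278e+07) = 75.16 dB(A).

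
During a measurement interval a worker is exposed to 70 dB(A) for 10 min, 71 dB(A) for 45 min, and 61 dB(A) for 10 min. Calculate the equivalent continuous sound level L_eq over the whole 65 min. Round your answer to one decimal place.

70.2 dB(A)

The energy average is taken in the linear domain: L_eq = 10·log₁₀[(Σ tᵢ·10^(Lᵢ/10))/T], T = 65 min.
Σ tᵢ·10^(Lᵢ/10) = 10·10^(70/10) + 45·10^(71/10) + 10·10^(61/10) = 6.791e+08.
L_eq = 10·log₁₀(6.791e+08/65) = 70.19 dB(A).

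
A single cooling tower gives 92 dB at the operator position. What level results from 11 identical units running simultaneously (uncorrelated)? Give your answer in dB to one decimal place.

L_total = L₁ + 10·log₁₀ N for N identical incoherent sources.
L_total = 92 + 10·log₁₀(11) = 92 + 10.414 = 102.41 dB.

102.4 dB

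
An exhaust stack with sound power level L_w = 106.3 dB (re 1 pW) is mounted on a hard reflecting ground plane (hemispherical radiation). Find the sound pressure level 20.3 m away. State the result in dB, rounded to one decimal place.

72.2 dB

Free-field hemispherical radiation: L_p = L_w − 10·log₁₀(2π·r²), r = 20.3 m.
2π·r² = 2589 m², 10·log₁₀ of that is 34.132 dB.
L_p = 106.3 − 34.132 = 72.17 dB.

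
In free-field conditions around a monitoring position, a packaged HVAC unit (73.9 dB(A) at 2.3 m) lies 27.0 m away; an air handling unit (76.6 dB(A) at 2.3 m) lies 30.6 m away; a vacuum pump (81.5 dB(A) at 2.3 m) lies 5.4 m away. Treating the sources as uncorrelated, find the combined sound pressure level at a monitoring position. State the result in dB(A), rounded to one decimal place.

First find each source's level at the receiver (point-source: −20·log₁₀(r/r_ref)), then combine on an intensity basis.
packaged HVAC unit: 73.9 − 20·log₁₀(27.0/2.3) = 73.9 − 21.39 = 52.51 dB(A).
air handling unit: 76.6 − 20·log₁₀(30.6/2.3) = 76.6 − 22.48 = 54.12 dB(A).
vacuum pump: 81.5 − 20·log₁₀(5.4/2.3) = 81.5 − 7.41 = 74.09 dB(A).
Σ 10^(L/10) = 2.606e+07 → L_total = 10·log₁₀(2.606e+07) = 74.16 dB(A).

74.2 dB(A)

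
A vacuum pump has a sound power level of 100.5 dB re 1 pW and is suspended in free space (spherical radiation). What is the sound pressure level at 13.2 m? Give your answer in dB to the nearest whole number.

L_p = L_w − 10·log₁₀(4π·r²) with r = 13.2 m.
4π·r² = 2190 m², 10·log₁₀ of that is 33.404 dB.
L_p = 100.5 − 33.404 = 67.10 dB.

67 dB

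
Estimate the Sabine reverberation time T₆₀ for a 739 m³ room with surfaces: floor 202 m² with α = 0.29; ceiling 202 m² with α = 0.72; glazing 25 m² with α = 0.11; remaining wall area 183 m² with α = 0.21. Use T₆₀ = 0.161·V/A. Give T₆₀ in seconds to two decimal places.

0.49 s

Summing Sᵢαᵢ: 202·0.29 + 202·0.72 + 25·0.11 + 183·0.21 = 245.20 m².
T₆₀ = 0.161 × 739 / 245.20 = 0.485 s.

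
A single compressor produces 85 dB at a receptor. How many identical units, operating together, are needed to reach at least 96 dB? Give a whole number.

13

Need L₁ + 10·log₁₀ N ≥ 96, i.e. log₁₀ N ≥ 1.10.
N ≥ 10^(11.0/10) = 12.589, so N = 13.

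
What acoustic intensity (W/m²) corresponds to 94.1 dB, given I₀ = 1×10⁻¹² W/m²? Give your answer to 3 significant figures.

0.00257 W/m²

I = I₀·10^(L/10) = 10⁻¹² × 10^(94.1/10) = 10^(-2.590).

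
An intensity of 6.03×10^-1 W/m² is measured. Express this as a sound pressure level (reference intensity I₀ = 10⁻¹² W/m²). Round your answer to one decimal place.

I/I₀ = 6.03×10^-1/10⁻¹² = 6.03×10^11, and L = 10·log₁₀(I/I₀).
L = 10·(0.7803 + 11) = 117.80 dB.

117.8 dB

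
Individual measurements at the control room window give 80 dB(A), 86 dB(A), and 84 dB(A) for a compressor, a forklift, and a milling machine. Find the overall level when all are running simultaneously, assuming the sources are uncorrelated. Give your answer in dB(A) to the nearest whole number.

89 dB(A)

Incoherent sources combine by intensity addition: L_total = 10·log₁₀(Σ 10^(L_i/10)).
Σ 10^(L/10) = 10^(80/10) + 10^(86/10) + 10^(84/10) = 7.493e+08.
L_total = 10·log₁₀(7.493e+08) = 88.75 dB(A).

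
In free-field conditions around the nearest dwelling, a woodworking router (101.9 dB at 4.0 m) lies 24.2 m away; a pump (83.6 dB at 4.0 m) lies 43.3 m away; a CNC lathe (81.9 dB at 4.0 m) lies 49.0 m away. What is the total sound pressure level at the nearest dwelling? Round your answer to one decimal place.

86.3 dB

First find each source's level at the receiver (point-source: −20·log₁₀(r/r_ref)), then combine on an intensity basis.
woodworking router: 101.9 − 20·log₁₀(24.2/4.0) = 101.9 − 15.64 = 86.26 dB.
pump: 83.6 − 20·log₁₀(43.3/4.0) = 83.6 − 20.69 = 62.91 dB.
CNC lathe: 81.9 − 20·log₁₀(49.0/4.0) = 81.9 − 21.76 = 60.14 dB.
Σ 10^(L/10) = 4.261e+08 → L_total = 10·log₁₀(4.261e+08) = 86.30 dB.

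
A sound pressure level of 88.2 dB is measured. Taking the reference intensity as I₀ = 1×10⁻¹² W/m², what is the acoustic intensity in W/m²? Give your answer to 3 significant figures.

I = I₀·10^(L/10) = 10⁻¹² × 10^(88.2/10) = 10^(-3.180).

0.000661 W/m²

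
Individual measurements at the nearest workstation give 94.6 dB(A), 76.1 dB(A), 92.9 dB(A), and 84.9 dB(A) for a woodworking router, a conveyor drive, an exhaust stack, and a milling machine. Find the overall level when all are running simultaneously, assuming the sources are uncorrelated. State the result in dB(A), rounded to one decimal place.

97.1 dB(A)

For uncorrelated sources the intensities add, so convert each level to linear form, sum, and take 10·log₁₀ of the total.
Σ 10^(L/10) = 10^(94.6/10) + 10^(76.1/10) + 10^(92.9/10) + 10^(84.9/10) = 5.184e+09.
L_total = 10·log₁₀(5.184e+09) = 97.15 dB(A).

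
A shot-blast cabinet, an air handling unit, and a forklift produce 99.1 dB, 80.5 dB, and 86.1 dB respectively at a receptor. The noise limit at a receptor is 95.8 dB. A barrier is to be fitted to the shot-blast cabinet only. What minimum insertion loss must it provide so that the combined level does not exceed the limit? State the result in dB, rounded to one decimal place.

Everything except the shot-blast cabinet sums to 10^(80.5/10) + 10^(86.1/10) = 5.196e+08 in linear terms, 87.16 dB.
To meet 95.8 dB overall, the treated shot-blast cabinet may contribute at most 10^(95.8/10) − 5.196e+08 = 3.282e+09, i.e. 95.16 dB.
So the shot-blast cabinet must be reduced from 99.1 to 95.16 dB: IL = 3.94 dB.

3.9 dB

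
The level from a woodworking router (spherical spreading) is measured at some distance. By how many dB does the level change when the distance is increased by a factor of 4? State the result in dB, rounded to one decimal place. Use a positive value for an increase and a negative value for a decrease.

-12.0 dB

With spherical spreading the level changes by −20·log₁₀(r₂/r₁).
ΔL = −20·log₁₀(4) = -12.04 dB.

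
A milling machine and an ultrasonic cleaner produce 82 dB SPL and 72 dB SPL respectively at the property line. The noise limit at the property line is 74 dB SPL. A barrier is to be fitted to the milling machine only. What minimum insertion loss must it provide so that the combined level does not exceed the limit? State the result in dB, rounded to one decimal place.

Everything except the milling machine sums to 10^(72/10) = 1.585e+07 in linear terms, 72.00 dB SPL.
The limit corresponds to 10^(74/10) = 2.512e+07; subtracting the fixed part leaves 9.270e+06 for the milling machine, i.e. 69.67 dB SPL.
Required insertion loss = 82 − 69.67 = 12.33 dB.

12.3 dB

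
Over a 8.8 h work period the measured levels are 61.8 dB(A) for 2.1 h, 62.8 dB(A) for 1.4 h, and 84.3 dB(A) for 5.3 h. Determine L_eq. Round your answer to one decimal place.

82.1 dB(A)

Weight each interval's intensity by its duration and average over T = 8.8 h:
Σ tᵢ·10^(Lᵢ/10) = 2.1·10^(61.8/10) + 1.4·10^(62.8/10) + 5.3·10^(84.3/10) = 1.432e+09.
L_eq = 10·log₁₀(1.432e+09/8.8) = 82.12 dB(A).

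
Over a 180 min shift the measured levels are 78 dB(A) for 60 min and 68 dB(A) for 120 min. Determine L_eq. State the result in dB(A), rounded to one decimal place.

The energy average is taken in the linear domain: L_eq = 10·log₁₀[(Σ tᵢ·10^(Lᵢ/10))/T], T = 180 min.
Σ tᵢ·10^(Lᵢ/10) = 60·10^(78/10) + 120·10^(68/10) = 4.543e+09.
L_eq = 10·log₁₀(4.543e+09/180) = 74.02 dB(A).

74.0 dB(A)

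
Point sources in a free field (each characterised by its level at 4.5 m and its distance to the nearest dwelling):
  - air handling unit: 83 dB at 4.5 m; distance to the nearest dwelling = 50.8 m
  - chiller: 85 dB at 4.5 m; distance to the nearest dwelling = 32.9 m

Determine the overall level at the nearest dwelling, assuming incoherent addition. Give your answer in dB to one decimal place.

First find each source's level at the receiver (point-source: −20·log₁₀(r/r_ref)), then combine on an intensity basis.
air handling unit: 83 − 20·log₁₀(50.8/4.5) = 83 − 21.05 = 61.95 dB.
chiller: 85 − 20·log₁₀(32.9/4.5) = 85 − 17.28 = 67.72 dB.
Σ 10^(L/10) = 7.482e+06 → L_total = 10·log₁₀(7.482e+06) = 68.74 dB.

68.7 dB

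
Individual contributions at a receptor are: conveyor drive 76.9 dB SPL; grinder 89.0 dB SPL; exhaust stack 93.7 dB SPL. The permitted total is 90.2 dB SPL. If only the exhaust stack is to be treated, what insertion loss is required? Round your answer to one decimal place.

The untreated sources together contribute 10^(76.9/10) + 10^(89.0/10) = 8.433e+08, i.e. 89.26 dB SPL.
The limit corresponds to 10^(90.2/10) = 1.047e+09; subtracting the fixed part leaves 2.038e+08 for the exhaust stack, i.e. 83.09 dB SPL.
Required insertion loss = 93.7 − 83.09 = 10.61 dB.

10.6 dB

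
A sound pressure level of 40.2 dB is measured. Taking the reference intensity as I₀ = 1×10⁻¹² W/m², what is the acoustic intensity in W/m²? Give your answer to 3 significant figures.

1.05e-08 W/m²

I/I₀ = 10^(40.2/10) = 1.047e+04, so I = 1.047e+04 × 10⁻¹² W/m².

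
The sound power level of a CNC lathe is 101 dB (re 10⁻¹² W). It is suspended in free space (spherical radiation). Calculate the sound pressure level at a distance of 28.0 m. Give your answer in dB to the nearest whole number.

61 dB

Free-field spherical radiation: L_p = L_w − 10·log₁₀(4π·r²), r = 28.0 m.
4π·r² = 9852 m², 10·log₁₀ of that is 39.935 dB.
L_p = 101 − 39.935 = 61.06 dB.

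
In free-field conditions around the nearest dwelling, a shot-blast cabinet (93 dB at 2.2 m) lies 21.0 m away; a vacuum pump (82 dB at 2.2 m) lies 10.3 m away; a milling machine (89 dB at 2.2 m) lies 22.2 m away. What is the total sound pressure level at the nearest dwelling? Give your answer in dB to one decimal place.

75.7 dB

First find each source's level at the receiver (point-source: −20·log₁₀(r/r_ref)), then combine on an intensity basis.
shot-blast cabinet: 93 − 20·log₁₀(21.0/2.2) = 93 − 19.60 = 73.40 dB.
vacuum pump: 82 − 20·log₁₀(10.3/2.2) = 82 − 13.41 = 68.59 dB.
milling machine: 89 − 20·log₁₀(22.2/2.2) = 89 − 20.08 = 68.92 dB.
Σ 10^(L/10) = 3.693e+07 → L_total = 10·log₁₀(3.693e+07) = 75.67 dB.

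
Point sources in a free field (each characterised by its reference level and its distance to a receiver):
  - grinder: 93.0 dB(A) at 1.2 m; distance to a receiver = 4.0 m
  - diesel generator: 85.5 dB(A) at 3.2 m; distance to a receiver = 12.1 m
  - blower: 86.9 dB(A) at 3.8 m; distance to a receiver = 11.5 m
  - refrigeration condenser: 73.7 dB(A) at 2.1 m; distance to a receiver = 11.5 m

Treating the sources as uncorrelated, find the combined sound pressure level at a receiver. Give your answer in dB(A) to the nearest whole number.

Apply inverse-square spreading to bring every level to the receiver, then sum 10^(L/10).
grinder: 93.0 − 20·log₁₀(4.0/1.2) = 93.0 − 10.46 = 82.54 dB(A).
diesel generator: 85.5 − 20·log₁₀(12.1/3.2) = 85.5 − 11.55 = 73.95 dB(A).
blower: 86.9 − 20·log₁₀(11.5/3.8) = 86.9 − 9.62 = 77.28 dB(A).
refrigeration condenser: 73.7 − 20·log₁₀(11.5/2.1) = 73.7 − 14.77 = 58.93 dB(A).
Σ 10^(L/10) = 2.586e+08 → L_total = 10·log₁₀(2.586e+08) = 84.13 dB(A).

84 dB(A)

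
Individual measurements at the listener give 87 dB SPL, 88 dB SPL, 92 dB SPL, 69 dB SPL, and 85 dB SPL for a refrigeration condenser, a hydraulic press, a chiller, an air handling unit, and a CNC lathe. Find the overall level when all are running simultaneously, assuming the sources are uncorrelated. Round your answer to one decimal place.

For uncorrelated sources the intensities add, so convert each level to linear form, sum, and take 10·log₁₀ of the total.
Σ 10^(L/10) = 10^(87/10) + 10^(88/10) + 10^(92/10) + 10^(69/10) + 10^(85/10) = 3.041e+09.
L_total = 10·log₁₀(3.041e+09) = 94.83 dB SPL.

94.8 dB SPL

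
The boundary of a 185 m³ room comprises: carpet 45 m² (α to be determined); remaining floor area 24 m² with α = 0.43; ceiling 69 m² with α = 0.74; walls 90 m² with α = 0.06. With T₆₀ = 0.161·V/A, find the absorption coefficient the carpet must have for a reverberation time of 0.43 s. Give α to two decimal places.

0.06

From T₆₀ = 0.161·V/A, the target T₆₀ = 0.43 s needs A = 0.161·185/0.43 = 69.27 m².
Absorption from the other surfaces = 24·0.43 + 69·0.74 + 90·0.06 = 66.78 m², so the carpet must supply 2.49 m² over 45 m².
α = 2.49/45 = 0.055.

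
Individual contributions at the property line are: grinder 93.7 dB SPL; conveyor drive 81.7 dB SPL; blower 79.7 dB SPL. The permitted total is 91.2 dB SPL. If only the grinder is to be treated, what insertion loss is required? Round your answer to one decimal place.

3.4 dB

The untreated sources together contribute 10^(81.7/10) + 10^(79.7/10) = 2.412e+08, i.e. 83.82 dB SPL.
To meet 91.2 dB SPL overall, the treated grinder may contribute at most 10^(91.2/10) − 2.412e+08 = 1.077e+09, i.e. 90.32 dB SPL.
Required insertion loss = 93.7 − 90.32 = 3.38 dB.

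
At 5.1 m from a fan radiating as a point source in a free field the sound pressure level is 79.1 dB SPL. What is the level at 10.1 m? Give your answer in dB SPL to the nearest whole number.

For a point source, L₂ = L₁ − 20·log₁₀(r₂/r₁).
L₂ = 79.1 − 20·log₁₀(10.1/5.1) = 79.1 − 5.935 = 73.16 dB SPL.

73 dB SPL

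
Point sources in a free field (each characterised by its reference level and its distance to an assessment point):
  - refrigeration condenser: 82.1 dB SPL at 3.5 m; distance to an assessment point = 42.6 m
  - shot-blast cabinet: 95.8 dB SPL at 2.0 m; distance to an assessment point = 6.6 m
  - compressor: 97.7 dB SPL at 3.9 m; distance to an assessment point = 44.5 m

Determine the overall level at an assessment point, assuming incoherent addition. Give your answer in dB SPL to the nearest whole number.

Apply inverse-square spreading to bring every level to the receiver, then sum 10^(L/10).
refrigeration condenser: 82.1 − 20·log₁₀(42.6/3.5) = 82.1 − 21.71 = 60.39 dB SPL.
shot-blast cabinet: 95.8 − 20·log₁₀(6.6/2.0) = 95.8 − 10.37 = 85.43 dB SPL.
compressor: 97.7 − 20·log₁₀(44.5/3.9) = 97.7 − 21.15 = 76.55 dB SPL.
Σ 10^(L/10) = 3.954e+08 → L_total = 10·log₁₀(3.954e+08) = 85.97 dB SPL.

86 dB SPL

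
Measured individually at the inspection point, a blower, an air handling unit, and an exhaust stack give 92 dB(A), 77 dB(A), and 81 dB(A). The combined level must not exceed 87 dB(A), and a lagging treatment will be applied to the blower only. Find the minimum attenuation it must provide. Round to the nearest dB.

Everything except the blower sums to 10^(77/10) + 10^(81/10) = 1.760e+08 in linear terms, 82.46 dB(A).
The limit corresponds to 10^(87/10) = 5.012e+08; subtracting the fixed part leaves 3.252e+08 for the blower, i.e. 85.12 dB(A).
So the blower must be reduced from 92 to 85.12 dB(A): IL = 6.88 dB.

7 dB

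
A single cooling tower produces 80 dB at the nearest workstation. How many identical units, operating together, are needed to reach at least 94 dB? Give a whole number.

Need L₁ + 10·log₁₀ N ≥ 94, i.e. log₁₀ N ≥ 1.40.
N ≥ 10^(14.0/10) = 25.119, so N = 26.

26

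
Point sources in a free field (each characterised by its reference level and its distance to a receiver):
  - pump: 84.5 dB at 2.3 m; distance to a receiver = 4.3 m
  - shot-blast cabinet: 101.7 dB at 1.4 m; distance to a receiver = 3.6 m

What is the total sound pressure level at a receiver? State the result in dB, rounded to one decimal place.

93.7 dB

Propagate each source to the receiver with L = L_ref − 20·log₁₀(r/r_ref), then add intensities.
pump: 84.5 − 20·log₁₀(4.3/2.3) = 84.5 − 5.43 = 79.07 dB.
shot-blast cabinet: 101.7 − 20·log₁₀(3.6/1.4) = 101.7 − 8.20 = 93.50 dB.
Σ 10^(L/10) = 2.318e+09 → L_total = 10·log₁₀(2.318e+09) = 93.65 dB.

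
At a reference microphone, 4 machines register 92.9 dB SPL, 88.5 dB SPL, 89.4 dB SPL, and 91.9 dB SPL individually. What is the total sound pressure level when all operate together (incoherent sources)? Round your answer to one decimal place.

Incoherent sources combine by intensity addition: L_total = 10·log₁₀(Σ 10^(L_i/10)).
Σ 10^(L/10) = 10^(92.9/10) + 10^(88.5/10) + 10^(89.4/10) + 10^(91.9/10) = 5.078e+09.
L_total = 10·log₁₀(5.078e+09) = 97.06 dB SPL.

97.1 dB SPL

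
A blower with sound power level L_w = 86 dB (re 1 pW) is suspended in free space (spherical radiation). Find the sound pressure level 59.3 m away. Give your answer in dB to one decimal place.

L_p = L_w − 10·log₁₀(4π·r²) with r = 59.3 m.
4π·r² = 4.419e+04 m², 10·log₁₀ of that is 46.453 dB.
L_p = 86 − 46.453 = 39.55 dB.

39.5 dB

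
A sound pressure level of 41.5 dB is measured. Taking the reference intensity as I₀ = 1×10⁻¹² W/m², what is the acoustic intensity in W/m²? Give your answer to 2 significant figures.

1.4e-08 W/m²

I/I₀ = 10^(41.5/10) = 1.413e+04, so I = 1.413e+04 × 10⁻¹² W/m².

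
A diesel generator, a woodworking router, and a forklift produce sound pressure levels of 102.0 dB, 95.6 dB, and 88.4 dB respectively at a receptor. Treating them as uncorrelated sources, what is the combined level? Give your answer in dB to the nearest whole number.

For uncorrelated sources the intensities add, so convert each level to linear form, sum, and take 10·log₁₀ of the total.
Σ 10^(L/10) = 10^(102.0/10) + 10^(95.6/10) + 10^(88.4/10) = 2.017e+10.
L_total = 10·log₁₀(2.017e+10) = 103.05 dB.

103 dB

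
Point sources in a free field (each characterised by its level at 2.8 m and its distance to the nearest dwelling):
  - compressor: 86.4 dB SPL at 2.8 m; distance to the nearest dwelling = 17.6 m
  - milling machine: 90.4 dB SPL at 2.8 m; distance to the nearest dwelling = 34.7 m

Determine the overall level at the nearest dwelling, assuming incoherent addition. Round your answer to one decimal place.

Apply inverse-square spreading to bring every level to the receiver, then sum 10^(L/10).
compressor: 86.4 − 20·log₁₀(17.6/2.8) = 86.4 − 15.97 = 70.43 dB SPL.
milling machine: 90.4 − 20·log₁₀(34.7/2.8) = 90.4 − 21.86 = 68.54 dB SPL.
Σ 10^(L/10) = 1.819e+07 → L_total = 10·log₁₀(1.819e+07) = 72.60 dB SPL.

72.6 dB SPL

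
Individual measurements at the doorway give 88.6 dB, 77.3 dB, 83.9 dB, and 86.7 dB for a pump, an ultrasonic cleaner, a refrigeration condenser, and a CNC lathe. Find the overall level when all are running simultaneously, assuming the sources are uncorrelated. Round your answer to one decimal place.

For uncorrelated sources the intensities add, so convert each level to linear form, sum, and take 10·log₁₀ of the total.
Σ 10^(L/10) = 10^(88.6/10) + 10^(77.3/10) + 10^(83.9/10) + 10^(86.7/10) = 1.491e+09.
L_total = 10·log₁₀(1.491e+09) = 91.74 dB.

91.7 dB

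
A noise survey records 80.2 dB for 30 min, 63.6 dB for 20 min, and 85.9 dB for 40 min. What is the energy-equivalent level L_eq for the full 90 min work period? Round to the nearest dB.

83 dB

The energy average is taken in the linear domain: L_eq = 10·log₁₀[(Σ tᵢ·10^(Lᵢ/10))/T], T = 90 min.
Σ tᵢ·10^(Lᵢ/10) = 30·10^(80.2/10) + 20·10^(63.6/10) + 40·10^(85.9/10) = 1.875e+10.
L_eq = 10·log₁₀(1.875e+10/90) = 83.19 dB.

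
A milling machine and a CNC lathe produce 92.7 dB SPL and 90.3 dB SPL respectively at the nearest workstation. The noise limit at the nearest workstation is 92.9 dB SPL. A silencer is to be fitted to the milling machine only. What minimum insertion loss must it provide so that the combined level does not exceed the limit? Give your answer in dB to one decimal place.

3.3 dB

The untreated sources together contribute 10^(90.3/10) = 1.072e+09, i.e. 90.30 dB SPL.
The limit corresponds to 10^(92.9/10) = 1.950e+09; subtracting the fixed part leaves 8.783e+08 for the milling machine, i.e. 89.44 dB SPL.
So the milling machine must be reduced from 92.7 to 89.44 dB SPL: IL = 3.26 dB.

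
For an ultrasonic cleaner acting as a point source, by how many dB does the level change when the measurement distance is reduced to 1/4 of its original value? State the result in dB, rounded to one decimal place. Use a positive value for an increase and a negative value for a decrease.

With spherical spreading the level changes by −20·log₁₀(r₂/r₁).
ΔL = −20·log₁₀(0.25) = +12.04 dB.

+12.0 dB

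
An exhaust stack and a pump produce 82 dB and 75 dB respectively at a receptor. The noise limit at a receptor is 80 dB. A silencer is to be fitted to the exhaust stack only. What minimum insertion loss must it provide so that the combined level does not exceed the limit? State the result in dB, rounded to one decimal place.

Everything except the exhaust stack sums to 10^(75/10) = 3.162e+07 in linear terms, 75.00 dB.
The limit corresponds to 10^(80/10) = 1.000e+08; subtracting the fixed part leaves 6.838e+07 for the exhaust stack, i.e. 78.35 dB.
Required insertion loss = 82 − 78.35 = 3.65 dB.

3.7 dB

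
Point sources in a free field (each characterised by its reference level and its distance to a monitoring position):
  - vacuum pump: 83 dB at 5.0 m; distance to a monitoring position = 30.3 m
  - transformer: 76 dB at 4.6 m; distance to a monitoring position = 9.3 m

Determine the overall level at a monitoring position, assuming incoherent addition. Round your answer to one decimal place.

71.8 dB

First find each source's level at the receiver (point-source: −20·log₁₀(r/r_ref)), then combine on an intensity basis.
vacuum pump: 83 − 20·log₁₀(30.3/5.0) = 83 − 15.65 = 67.35 dB.
transformer: 76 − 20·log₁₀(9.3/4.6) = 76 − 6.11 = 69.89 dB.
Σ 10^(L/10) = 1.517e+07 → L_total = 10·log₁₀(1.517e+07) = 71.81 dB.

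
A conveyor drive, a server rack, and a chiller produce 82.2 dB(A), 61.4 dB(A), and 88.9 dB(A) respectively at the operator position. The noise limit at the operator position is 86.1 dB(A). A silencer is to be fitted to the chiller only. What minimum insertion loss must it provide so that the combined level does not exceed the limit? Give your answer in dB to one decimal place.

5.1 dB

Fixed contribution from the other sources: Σ 10^(L/10) = 10^(82.2/10) + 10^(61.4/10) = 1.673e+08 (82.24 dB(A)).
The limit corresponds to 10^(86.1/10) = 4.074e+08; subtracting the fixed part leaves 2.400e+08 for the chiller, i.e. 83.80 dB(A).
So the chiller must be reduced from 88.9 to 83.80 dB(A): IL = 5.10 dB.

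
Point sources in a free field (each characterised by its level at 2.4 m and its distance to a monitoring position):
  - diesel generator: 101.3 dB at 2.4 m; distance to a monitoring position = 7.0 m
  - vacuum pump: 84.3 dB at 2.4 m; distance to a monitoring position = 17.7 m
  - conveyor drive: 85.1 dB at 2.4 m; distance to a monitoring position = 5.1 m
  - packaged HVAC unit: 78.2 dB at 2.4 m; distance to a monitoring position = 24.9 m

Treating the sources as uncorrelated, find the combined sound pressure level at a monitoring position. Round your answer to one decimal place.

Propagate each source to the receiver with L = L_ref − 20·log₁₀(r/r_ref), then add intensities.
diesel generator: 101.3 − 20·log₁₀(7.0/2.4) = 101.3 − 9.30 = 92.00 dB.
vacuum pump: 84.3 − 20·log₁₀(17.7/2.4) = 84.3 − 17.36 = 66.94 dB.
conveyor drive: 85.1 − 20·log₁₀(5.1/2.4) = 85.1 − 6.55 = 78.55 dB.
packaged HVAC unit: 78.2 − 20·log₁₀(24.9/2.4) = 78.2 − 20.32 = 57.88 dB.
Σ 10^(L/10) = 1.663e+09 → L_total = 10·log₁₀(1.663e+09) = 92.21 dB.

92.2 dB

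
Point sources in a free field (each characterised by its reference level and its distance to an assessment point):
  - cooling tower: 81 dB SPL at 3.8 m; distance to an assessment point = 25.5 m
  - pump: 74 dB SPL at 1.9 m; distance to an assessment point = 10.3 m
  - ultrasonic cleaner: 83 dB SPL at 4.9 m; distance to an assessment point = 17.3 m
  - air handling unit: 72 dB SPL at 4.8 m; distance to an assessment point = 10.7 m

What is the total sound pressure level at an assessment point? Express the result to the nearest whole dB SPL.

Propagate each source to the receiver with L = L_ref − 20·log₁₀(r/r_ref), then add intensities.
cooling tower: 81 − 20·log₁₀(25.5/3.8) = 81 − 16.54 = 64.46 dB SPL.
pump: 74 − 20·log₁₀(10.3/1.9) = 74 − 14.68 = 59.32 dB SPL.
ultrasonic cleaner: 83 − 20·log₁₀(17.3/4.9) = 83 − 10.96 = 72.04 dB SPL.
air handling unit: 72 − 20·log₁₀(10.7/4.8) = 72 − 6.96 = 65.04 dB SPL.
Σ 10^(L/10) = 2.285e+07 → L_total = 10·log₁₀(2.285e+07) = 73.59 dB SPL.

74 dB SPL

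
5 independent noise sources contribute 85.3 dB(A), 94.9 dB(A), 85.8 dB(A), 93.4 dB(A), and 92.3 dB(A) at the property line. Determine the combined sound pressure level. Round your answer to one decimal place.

98.9 dB(A)

Incoherent sources combine by intensity addition: L_total = 10·log₁₀(Σ 10^(L_i/10)).
Σ 10^(L/10) = 10^(85.3/10) + 10^(94.9/10) + 10^(85.8/10) + 10^(93.4/10) + 10^(92.3/10) = 7.695e+09.
L_total = 10·log₁₀(7.695e+09) = 98.86 dB(A).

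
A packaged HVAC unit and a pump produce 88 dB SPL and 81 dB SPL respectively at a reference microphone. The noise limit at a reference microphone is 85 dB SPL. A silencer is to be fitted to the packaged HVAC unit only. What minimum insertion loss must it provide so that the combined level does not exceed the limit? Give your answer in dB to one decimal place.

5.2 dB

Everything except the packaged HVAC unit sums to 10^(81/10) = 1.259e+08 in linear terms, 81.00 dB SPL.
To meet 85 dB SPL overall, the treated packaged HVAC unit may contribute at most 10^(85/10) − 1.259e+08 = 1.903e+08, i.e. 82.80 dB SPL.
Required insertion loss = 88 − 82.80 = 5.20 dB.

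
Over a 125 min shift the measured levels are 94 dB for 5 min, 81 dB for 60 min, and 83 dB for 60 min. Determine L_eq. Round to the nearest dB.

84 dB

L_eq = 10·log₁₀[(1/T)·Σ tᵢ·10^(Lᵢ/10)] with T = 125 min.
Σ tᵢ·10^(Lᵢ/10) = 5·10^(94/10) + 60·10^(81/10) + 60·10^(83/10) = 3.208e+10.
L_eq = 10·log₁₀(3.208e+10/125) = 84.09 dB.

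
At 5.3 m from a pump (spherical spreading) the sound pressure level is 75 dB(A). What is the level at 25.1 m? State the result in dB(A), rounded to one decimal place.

61.5 dB(A)

Spherical spreading from a point source gives a 20·log₁₀(r₂/r₁) drop.
L₂ = 75 − 20·log₁₀(25.1/5.3) = 75 − 13.508 = 61.49 dB(A).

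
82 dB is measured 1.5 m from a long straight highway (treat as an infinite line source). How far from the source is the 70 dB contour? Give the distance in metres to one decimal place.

23.8 m

The 12.0 dB drop corresponds to a distance ratio of 10^(12.0/10) for a line source.
r₂ = 1.5·10^((82−70)/10) = 1.5·10^(12.0/10) = 23.77 m.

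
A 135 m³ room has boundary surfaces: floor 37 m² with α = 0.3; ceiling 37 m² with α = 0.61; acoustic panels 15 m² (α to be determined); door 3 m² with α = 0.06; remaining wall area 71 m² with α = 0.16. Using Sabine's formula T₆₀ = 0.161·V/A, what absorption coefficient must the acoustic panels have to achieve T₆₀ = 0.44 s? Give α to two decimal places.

From T₆₀ = 0.161·V/A, the target T₆₀ = 0.44 s needs A = 0.161·135/0.44 = 49.40 m².
Absorption from the other surfaces = 37·0.3 + 37·0.61 + 3·0.06 + 71·0.16 = 45.21 m², so the acoustic panels must supply 4.19 m² over 15 m².
α = 4.19/15 = 0.279.

0.28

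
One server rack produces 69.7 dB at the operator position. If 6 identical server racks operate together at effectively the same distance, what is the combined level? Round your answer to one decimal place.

77.5 dB

L_total = L₁ + 10·log₁₀ N for N identical incoherent sources.
L_total = 69.7 + 10·log₁₀(6) = 69.7 + 7.782 = 77.48 dB.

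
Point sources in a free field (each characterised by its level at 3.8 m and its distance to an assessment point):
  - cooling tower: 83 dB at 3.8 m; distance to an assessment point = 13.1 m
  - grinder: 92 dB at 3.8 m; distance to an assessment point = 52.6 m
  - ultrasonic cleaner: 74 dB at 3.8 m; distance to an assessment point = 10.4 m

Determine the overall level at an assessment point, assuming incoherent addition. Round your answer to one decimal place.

74.5 dB

Apply inverse-square spreading to bring every level to the receiver, then sum 10^(L/10).
cooling tower: 83 − 20·log₁₀(13.1/3.8) = 83 − 10.75 = 72.25 dB.
grinder: 92 − 20·log₁₀(52.6/3.8) = 92 − 22.82 = 69.18 dB.
ultrasonic cleaner: 74 − 20·log₁₀(10.4/3.8) = 74 − 8.74 = 65.26 dB.
Σ 10^(L/10) = 2.841e+07 → L_total = 10·log₁₀(2.841e+07) = 74.54 dB.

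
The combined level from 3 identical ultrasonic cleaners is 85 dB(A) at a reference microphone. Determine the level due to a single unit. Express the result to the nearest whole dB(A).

80 dB(A)

For N identical incoherent sources L_total = L₁ + 10·log₁₀ N, so L₁ = 85 − 10·log₁₀(3) = 85 − 4.771.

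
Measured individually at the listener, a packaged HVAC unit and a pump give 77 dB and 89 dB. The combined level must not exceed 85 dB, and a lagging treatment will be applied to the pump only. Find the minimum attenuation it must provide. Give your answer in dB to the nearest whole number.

Everything except the pump sums to 10^(77/10) = 5.012e+07 in linear terms, 77.00 dB.
To meet 85 dB overall, the treated pump may contribute at most 10^(85/10) − 5.012e+07 = 2.661e+08, i.e. 84.25 dB.
Required insertion loss = 89 − 84.25 = 4.75 dB.

5 dB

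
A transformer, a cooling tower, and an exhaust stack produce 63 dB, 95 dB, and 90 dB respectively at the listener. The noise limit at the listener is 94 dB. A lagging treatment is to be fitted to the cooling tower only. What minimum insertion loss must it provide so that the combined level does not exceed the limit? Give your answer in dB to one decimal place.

The untreated sources together contribute 10^(63/10) + 10^(90/10) = 1.002e+09, i.e. 90.01 dB.
The limit corresponds to 10^(94/10) = 2.512e+09; subtracting the fixed part leaves 1.510e+09 for the cooling tower, i.e. 91.79 dB.
Required insertion loss = 95 − 91.79 = 3.21 dB.

3.2 dB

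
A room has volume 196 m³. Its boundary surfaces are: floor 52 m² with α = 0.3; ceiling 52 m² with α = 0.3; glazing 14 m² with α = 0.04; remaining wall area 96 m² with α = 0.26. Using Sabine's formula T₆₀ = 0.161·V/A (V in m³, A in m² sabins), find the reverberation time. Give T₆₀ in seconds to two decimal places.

A = Σ Sᵢαᵢ = 52·0.3 + 52·0.3 + 14·0.04 + 96·0.26 = 56.72 m².
T₆₀ = 0.161 × 196 / 56.72 = 0.556 s.

0.56 s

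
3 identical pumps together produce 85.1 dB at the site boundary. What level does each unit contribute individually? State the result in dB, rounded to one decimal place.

For N identical incoherent sources L_total = L₁ + 10·log₁₀ N, so L₁ = 85.1 − 10·log₁₀(3) = 85.1 − 4.771.

80.3 dB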